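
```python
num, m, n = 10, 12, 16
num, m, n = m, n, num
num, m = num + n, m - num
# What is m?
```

Trace:
`num, m, n = 10, 12, 16` → num = 10; m = 12; n = 16
`num, m, n = m, n, num` → num = 12; m = 16; n = 10
`num, m = num + n, m - num` → num = 22; m = 4
So m = 4

Answer: 4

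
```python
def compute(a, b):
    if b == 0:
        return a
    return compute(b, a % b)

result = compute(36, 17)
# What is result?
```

compute(36, 17) -> compute(17, 2) -> compute(2, 1) -> compute(1, 0) -> 1

Answer: 1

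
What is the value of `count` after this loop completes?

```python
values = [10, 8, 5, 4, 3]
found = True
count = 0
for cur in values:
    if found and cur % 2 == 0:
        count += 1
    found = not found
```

Count even values at even positions
`count` takes the values: 0 → 1

Answer: 1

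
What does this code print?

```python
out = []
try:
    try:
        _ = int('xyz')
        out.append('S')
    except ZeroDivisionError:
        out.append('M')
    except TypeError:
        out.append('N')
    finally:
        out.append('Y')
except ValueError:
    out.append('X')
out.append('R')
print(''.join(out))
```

Execution trace: 'Y' (finally) → 'X' (outer except ValueError) → 'R' (after the try/except). Output: YXR

Answer: YXR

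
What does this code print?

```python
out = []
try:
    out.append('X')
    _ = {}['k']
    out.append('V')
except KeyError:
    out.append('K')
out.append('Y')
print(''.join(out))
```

Execution trace: 'X' (try body) → 'K' (except KeyError) → 'Y' (after the try/except). Output: XKY

Answer: XKY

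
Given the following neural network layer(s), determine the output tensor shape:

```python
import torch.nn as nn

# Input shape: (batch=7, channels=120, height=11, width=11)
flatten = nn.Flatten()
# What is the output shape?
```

Input: (7, 120, 11, 11) -> Output: (7, 14520)

Answer: (7, 14520)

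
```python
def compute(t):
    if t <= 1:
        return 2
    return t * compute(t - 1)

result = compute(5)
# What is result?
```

compute(5) = 5 * 4 * 3 * 2 * 2 = 240

Answer: 240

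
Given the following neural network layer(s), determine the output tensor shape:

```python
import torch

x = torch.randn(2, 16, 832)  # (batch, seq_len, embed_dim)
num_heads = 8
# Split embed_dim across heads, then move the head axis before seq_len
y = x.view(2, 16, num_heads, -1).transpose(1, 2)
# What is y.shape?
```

Input: (2, 16, 832) -> head_dim = 832 // 8 = 104; after view: (2, 16, 8, 104) -> after transpose(1, 2): (2, 8, 16, 104) -> Output: (2, 8, 16, 104)

Answer: (2, 8, 16, 104)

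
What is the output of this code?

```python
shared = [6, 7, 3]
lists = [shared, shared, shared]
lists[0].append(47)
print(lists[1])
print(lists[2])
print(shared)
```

Key concept: list of same reference.
Step by step:
`shared = [6, 7, 3]` → shared = [6, 7, 3]
`lists = [shared, shared, shared]` → lists = [[6, 7, 3], [6, 7, 3], [6, 7, 3]]
`lists[0].append(47)` → shared = [6, 7, 3, 47]; lists = [[6, 7, 3, 47], [6, 7, 3, 47], [6, 7, 3, 47]]
`print(lists[1])` → prints [6, 7, 3, 47]
`print(lists[2])` → prints [6, 7, 3, 47]
`print(shared)` → prints [6, 7, 3, 47]

Answer:
[6, 7, 3, 47]
[6, 7, 3, 47]
[6, 7, 3, 47]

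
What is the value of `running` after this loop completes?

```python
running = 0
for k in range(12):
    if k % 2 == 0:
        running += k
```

Sum of even numbers 0 to 11
`running` takes the values: 0 → 2 → 6 → 12 → 20 → 30

Answer: 30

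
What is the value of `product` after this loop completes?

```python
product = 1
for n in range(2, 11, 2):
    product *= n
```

Product of even numbers 2 to 10
`product` takes the values: 1 → 2 → 8 → 48 → 384 → 3840

Answer: 3840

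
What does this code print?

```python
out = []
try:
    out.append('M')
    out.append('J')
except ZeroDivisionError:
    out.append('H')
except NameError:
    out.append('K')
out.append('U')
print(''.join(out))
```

Execution trace: 'M' (try body) → 'J' (try body, no exception) → 'U' (after the try/except). Output: MJU

Answer: MJU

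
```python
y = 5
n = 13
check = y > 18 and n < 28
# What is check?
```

Trace:
`y = 5` → y = 5
`n = 13` → n = 13
`check = y > 18 and n < 28` → check = False
So check = False

Answer: False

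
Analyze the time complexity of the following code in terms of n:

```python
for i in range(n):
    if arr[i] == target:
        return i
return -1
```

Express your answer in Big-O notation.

This is Linear search in an array. Time complexity: O(n).

Answer: O(n)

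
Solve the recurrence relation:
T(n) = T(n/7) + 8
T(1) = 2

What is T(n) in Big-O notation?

Each step divides n by 7 and adds 8. After log_7(n) steps we reach T(1)=2. So T(n) = 8·log_7(n) + 2 = O(log n).

Answer: O(log n)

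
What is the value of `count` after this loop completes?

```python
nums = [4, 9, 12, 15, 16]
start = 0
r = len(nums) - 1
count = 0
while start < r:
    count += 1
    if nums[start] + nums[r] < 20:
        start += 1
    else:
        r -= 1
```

Steps to find pair summing to 20
`count` takes the values: 0 → 1 → 2 → 3 → 4

Answer: 4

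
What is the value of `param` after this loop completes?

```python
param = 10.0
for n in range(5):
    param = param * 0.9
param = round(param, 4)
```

Exponential decay: 10.0 * 0.9^5
`param` takes the values: 10.0 → 9.0 → 8.1 → 7.29 → 6.561 → 5.9049

Answer: 5.9049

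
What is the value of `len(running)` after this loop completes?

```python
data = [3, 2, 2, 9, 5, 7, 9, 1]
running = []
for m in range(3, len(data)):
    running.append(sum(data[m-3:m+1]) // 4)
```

Number of 4-element averages
`running` takes the values: [] → [4] → [4, 4] → [4, 4, 5] → [4, 4, 5, 7] → [4, 4, 5, 7, 5]
So `len(running)` = 5

Answer: 5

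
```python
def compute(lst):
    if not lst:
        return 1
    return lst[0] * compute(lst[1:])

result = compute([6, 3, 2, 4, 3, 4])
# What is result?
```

Product over [6, 3, 2, 4, 3, 4] = 6 * 3 * 2 * 4 * 3 * 4 = 1728

Answer: 1728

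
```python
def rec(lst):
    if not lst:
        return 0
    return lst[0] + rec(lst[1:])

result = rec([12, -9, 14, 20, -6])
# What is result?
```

12 + (-9) + 14 + 20 + (-6) + 0 = 31

Answer: 31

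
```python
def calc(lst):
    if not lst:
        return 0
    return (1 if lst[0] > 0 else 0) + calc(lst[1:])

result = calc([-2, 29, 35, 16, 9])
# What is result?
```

Count of positive elements in [-2, 29, 35, 16, 9] = 4

Answer: 4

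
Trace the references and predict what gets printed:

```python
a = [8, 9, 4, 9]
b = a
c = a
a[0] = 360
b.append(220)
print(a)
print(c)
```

Key concept: multiple aliases.
Step by step:
`a = [8, 9, 4, 9]` → a = [8, 9, 4, 9]
`b = a` → b = [8, 9, 4, 9] (same object as a)
`c = a` → c = [8, 9, 4, 9] (same object as a, b)
`a[0] = 360` → a = [360, 9, 4, 9] (same object as b, c); b = [360, 9, 4, 9] (same object as a, c); c = [360, 9, 4, 9] (same object as a, b)
`b.append(220)` → a = [360, 9, 4, 9, 220] (same object as b, c); b = [360, 9, 4, 9, 220] (same object as a, c); c = [360, 9, 4, 9, 220] (same object as a, b)
`print(a)` → prints [360, 9, 4, 9, 220]
`print(c)` → prints [360, 9, 4, 9, 220]

Answer:
[360, 9, 4, 9, 220]
[360, 9, 4, 9, 220]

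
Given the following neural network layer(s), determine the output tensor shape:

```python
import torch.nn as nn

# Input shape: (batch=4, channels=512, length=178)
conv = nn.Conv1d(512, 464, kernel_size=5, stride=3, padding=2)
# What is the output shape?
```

Input: (4, 512, 178) -> Output: (4, 464, 60)

Answer: (4, 464, 60)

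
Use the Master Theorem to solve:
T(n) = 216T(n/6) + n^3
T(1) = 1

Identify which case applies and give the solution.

a=216, b=6, f(n)=n^3. log_6(216) = 3. Since c=3 = 3, Case 2 applies: T(n) = Θ(n^log_b(a) · log n) = O(n^3 log n).

Answer: O(n^3 log n) - Case 2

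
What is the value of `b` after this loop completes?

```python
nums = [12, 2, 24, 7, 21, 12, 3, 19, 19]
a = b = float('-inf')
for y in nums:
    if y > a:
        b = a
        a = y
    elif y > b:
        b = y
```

Second largest (with repeats) in [12, 2, 24, 7, 21, 12, 3, 19, 19]
`b` takes the values: -inf → 2 → 12 → 21

Answer: 21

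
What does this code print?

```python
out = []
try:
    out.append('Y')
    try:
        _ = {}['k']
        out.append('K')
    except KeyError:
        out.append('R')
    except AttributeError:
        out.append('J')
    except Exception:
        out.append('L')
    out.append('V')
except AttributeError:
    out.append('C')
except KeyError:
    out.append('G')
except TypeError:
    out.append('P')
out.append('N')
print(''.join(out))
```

Execution trace: 'Y' (try body) → 'R' (inner except KeyError) → 'V' (try body, no exception) → 'N' (after the try/except). Output: YRVN

Answer: YRVN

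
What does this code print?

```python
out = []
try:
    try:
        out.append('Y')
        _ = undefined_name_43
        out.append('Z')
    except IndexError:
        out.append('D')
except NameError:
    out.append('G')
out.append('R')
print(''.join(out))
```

Execution trace: 'Y' (try body) → 'G' (outer except NameError) → 'R' (after the try/except). Output: YGR

Answer: YGR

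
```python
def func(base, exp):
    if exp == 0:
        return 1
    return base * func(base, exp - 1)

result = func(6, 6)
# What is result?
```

func(6, 6) = 6 * 6 * 6 * 6 * 6 * 6 = 46656

Answer: 46656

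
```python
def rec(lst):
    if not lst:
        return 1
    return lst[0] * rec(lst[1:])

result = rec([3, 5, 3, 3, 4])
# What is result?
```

Product over [3, 5, 3, 3, 4] = 3 * 5 * 3 * 3 * 4 = 540

Answer: 540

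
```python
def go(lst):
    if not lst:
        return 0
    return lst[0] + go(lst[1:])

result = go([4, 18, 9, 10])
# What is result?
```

4 + 18 + 9 + 10 + 0 = 41

Answer: 41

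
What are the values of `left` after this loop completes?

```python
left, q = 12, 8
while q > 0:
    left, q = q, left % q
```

GCD of 12 and 8
`left` takes the values: 12 → 8 → 4

Answer: 4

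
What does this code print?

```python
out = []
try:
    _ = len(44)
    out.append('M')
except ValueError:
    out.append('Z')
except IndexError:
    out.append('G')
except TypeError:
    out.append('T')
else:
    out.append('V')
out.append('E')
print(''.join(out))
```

Execution trace: 'T' (except TypeError) → 'E' (after the try/except). Output: TE

Answer: TE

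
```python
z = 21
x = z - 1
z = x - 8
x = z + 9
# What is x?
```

Trace:
`z = 21` → z = 21
`x = z - 1` → x = 20
`z = x - 8` → z = 12
`x = z + 9` → x = 21
So x = 21

Answer: 21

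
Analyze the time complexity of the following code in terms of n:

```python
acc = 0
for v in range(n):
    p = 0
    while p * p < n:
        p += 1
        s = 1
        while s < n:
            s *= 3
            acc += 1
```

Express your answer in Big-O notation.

Each loop level contributes: n × √n × log n. Multiplying the contributions gives O(n√n log n).

Answer: O(n√n log n)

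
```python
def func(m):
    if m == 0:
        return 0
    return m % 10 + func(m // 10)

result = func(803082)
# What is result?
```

Sum of digits of 803082: 2 + 8 + 0 + 3 + 0 + 8 = 21

Answer: 21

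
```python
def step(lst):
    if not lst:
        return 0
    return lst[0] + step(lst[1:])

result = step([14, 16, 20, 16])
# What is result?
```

14 + 16 + 20 + 16 + 0 = 66

Answer: 66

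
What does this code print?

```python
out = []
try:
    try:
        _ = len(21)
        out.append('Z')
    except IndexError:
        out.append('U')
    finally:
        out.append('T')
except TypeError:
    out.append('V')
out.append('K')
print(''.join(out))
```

Execution trace: 'T' (inner finally) → 'V' (outer except TypeError) → 'K' (after the try/except). Output: TVK

Answer: TVK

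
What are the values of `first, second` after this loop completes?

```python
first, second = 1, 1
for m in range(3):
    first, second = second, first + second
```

Fibonacci: after 3 iterations
`first, second` takes the values: (1, 1) → (1, 2) → (2, 3) → (3, 5)

Answer: 3, 5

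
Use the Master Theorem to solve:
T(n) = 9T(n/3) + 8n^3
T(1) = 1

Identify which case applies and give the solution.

a=9, b=3, f(n)=8n^3. log_3(9) = 2. Since c=3 > 2 and the regularity condition holds (9(n/3)^3 = (9/3^3)n^3 with 9/3^3 < 1), Case 3 applies: T(n) = Θ(f(n)) = O(n^3).

Answer: O(n^3) - Case 3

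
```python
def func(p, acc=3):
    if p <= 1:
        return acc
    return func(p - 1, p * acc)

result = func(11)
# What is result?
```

Accumulator trace (n, acc): (11, 3) -> (10, 33) -> (9, 330) -> (8, 2970) -> (7, 23760) -> (6, 166320) -> (5, 997920) -> (4, 4989600) -> (3, 19958400) -> (2, 59875200) -> (1, 119750400) -> return 119750400

Answer: 119750400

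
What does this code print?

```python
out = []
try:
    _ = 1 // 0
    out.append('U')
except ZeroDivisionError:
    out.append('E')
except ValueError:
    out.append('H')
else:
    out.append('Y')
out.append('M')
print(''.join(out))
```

Execution trace: 'E' (except ZeroDivisionError) → 'M' (after the try/except). Output: EM

Answer: EM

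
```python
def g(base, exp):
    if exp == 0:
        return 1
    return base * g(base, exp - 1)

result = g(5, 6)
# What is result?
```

g(5, 6) = 5 * 5 * 5 * 5 * 5 * 5 = 15625

Answer: 15625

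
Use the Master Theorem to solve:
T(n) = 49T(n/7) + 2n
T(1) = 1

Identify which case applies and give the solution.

a=49, b=7, f(n)=2n. log_7(49) = 2. Since c=1 < 2, Case 1 applies: T(n) = Θ(n^log_b(a)) = O(n^2).

Answer: O(n^2) - Case 1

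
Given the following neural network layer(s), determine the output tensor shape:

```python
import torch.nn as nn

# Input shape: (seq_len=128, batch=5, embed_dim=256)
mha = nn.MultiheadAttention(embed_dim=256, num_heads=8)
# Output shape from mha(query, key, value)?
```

Input: (128, 5, 256) -> Output: (128, 5, 256)

Answer: (128, 5, 256)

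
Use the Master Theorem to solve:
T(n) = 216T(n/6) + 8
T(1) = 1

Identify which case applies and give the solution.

a=216, b=6, f(n)=8. log_6(216) = 3. Since c=0 < 3, Case 1 applies: T(n) = Θ(n^log_b(a)) = O(n^3).

Answer: O(n^3) - Case 1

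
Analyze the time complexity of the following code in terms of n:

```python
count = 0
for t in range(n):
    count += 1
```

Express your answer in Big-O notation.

Each loop level contributes: n. Multiplying the contributions gives O(n).

Answer: O(n)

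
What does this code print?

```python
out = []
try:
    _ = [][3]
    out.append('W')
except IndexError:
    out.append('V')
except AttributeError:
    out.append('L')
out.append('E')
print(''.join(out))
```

Execution trace: 'V' (except IndexError) → 'E' (after the try/except). Output: VE

Answer: VE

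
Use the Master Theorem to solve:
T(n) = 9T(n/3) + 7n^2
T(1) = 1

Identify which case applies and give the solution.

a=9, b=3, f(n)=7n^2. log_3(9) = 2. Since c=2 = 2, Case 2 applies: T(n) = Θ(n^log_b(a) · log n) = O(n^2 log n).

Answer: O(n^2 log n) - Case 2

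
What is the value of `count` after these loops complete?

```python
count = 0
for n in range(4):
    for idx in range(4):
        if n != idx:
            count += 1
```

4² - 4 (exclude diagonal)
`count` takes the values: 0 → 1 → 2 → 3 → 4 → 5 → 6 → 7 → 8 → 9 → 10 → 11 → 12

Answer: 12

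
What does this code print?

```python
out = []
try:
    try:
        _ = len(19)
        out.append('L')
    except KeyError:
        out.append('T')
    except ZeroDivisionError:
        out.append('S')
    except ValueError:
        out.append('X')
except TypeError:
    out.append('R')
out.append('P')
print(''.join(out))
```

Execution trace: 'R' (outer except TypeError) → 'P' (after the try/except). Output: RP

Answer: RP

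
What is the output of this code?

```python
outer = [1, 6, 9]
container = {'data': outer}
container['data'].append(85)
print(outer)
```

Key concept: dict holds reference to list.
Step by step:
`outer = [1, 6, 9]` → outer = [1, 6, 9]
`container = {'data': outer}` → container = {'data': [1, 6, 9]}
`container['data'].append(85)` → outer = [1, 6, 9, 85]; container = {'data': [1, 6, 9, 85]}
`print(outer)` → prints [1, 6, 9, 85]

Answer: [1, 6, 9, 85]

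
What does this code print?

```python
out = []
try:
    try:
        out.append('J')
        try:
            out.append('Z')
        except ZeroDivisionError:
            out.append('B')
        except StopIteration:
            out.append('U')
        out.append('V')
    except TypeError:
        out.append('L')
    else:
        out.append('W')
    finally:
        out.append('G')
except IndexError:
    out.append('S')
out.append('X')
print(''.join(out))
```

Execution trace: 'J' (try body) → 'Z' (inner try body, no exception) → 'V' (try body, no exception) → 'W' (else) → 'G' (finally) → 'X' (after the try/except). Output: JZVWGX

Answer: JZVWGX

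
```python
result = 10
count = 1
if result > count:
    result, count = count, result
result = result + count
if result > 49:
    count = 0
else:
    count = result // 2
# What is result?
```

Trace:
`result = 10` → result = 10
`count = 1` → count = 1
`if result > count: ...` → result > count is True → result = 1; count = 10
`result = result + count` → result = 11
`if result > 49: ...` → result > 49 is False, take else branch → count = 5
So result = 11

Answer: 11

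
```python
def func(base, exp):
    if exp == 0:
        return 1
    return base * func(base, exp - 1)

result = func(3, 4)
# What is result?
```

func(3, 4) = 3 * 3 * 3 * 3 = 81

Answer: 81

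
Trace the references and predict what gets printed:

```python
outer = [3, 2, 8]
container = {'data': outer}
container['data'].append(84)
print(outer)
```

Key concept: dict holds reference to list.
Step by step:
`outer = [3, 2, 8]` → outer = [3, 2, 8]
`container = {'data': outer}` → container = {'data': [3, 2, 8]}
`container['data'].append(84)` → outer = [3, 2, 8, 84]; container = {'data': [3, 2, 8, 84]}
`print(outer)` → prints [3, 2, 8, 84]

Answer: [3, 2, 8, 84]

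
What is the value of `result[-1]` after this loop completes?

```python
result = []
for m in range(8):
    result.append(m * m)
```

Last element of squares 0 to 7
`result` takes the values: [] → [0] → [0, 1] → [0, 1, 4] → [0, 1, 4, 9] → [0, 1, 4, 9, 16] → [0, 1, 4, 9, 16, 25] → [0, 1, 4, 9, 16, 25, 36] → [0, 1, 4, 9, 16, 25, 36, 49]
So `result[-1]` = 49

Answer: 49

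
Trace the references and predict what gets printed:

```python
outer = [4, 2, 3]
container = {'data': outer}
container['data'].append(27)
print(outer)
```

Key concept: dict holds reference to list.
Step by step:
`outer = [4, 2, 3]` → outer = [4, 2, 3]
`container = {'data': outer}` → container = {'data': [4, 2, 3]}
`container['data'].append(27)` → outer = [4, 2, 3, 27]; container = {'data': [4, 2, 3, 27]}
`print(outer)` → prints [4, 2, 3, 27]

Answer: [4, 2, 3, 27]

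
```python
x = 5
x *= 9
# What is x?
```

Trace:
`x = 5` → x = 5
`x *= 9` → x = 45
So x = 45

Answer: 45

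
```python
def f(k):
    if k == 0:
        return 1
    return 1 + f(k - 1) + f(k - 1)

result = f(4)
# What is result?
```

f(k) = 1 + 2·f(k-1), f(0)=1. Closed form: (1+1)·2^4 - 1 = 31.

Answer: 31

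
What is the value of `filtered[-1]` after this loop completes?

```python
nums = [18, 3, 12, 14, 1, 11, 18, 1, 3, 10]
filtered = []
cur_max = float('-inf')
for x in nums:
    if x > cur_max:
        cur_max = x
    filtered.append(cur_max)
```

Running max ends at 18
`filtered` takes the values: [] → [18] → [18, 18] → [18, 18, 18] → [18, 18, 18, 18] → [18, 18, 18, 18, 18] → [18, 18, 18, 18, 18, 18] → [18, 18, 18, 18, 18, 18, 18] → [18, 18, 18, 18, 18, 18, 18, 18] → [18, 18, 18, 18, 18, 18, 18, 18, 18] → [18, 18, 18, 18, 18, 18, 18, 18, 18, 18]
So `filtered[-1]` = 18

Answer: 18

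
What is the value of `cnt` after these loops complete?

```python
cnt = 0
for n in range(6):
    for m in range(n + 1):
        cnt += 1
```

Triangle: 1 + 2 + ... + 6
`cnt` takes the values: 0 → 1 → 2 → 3 → 4 → 5 → 6 → 7 → 8 → 9 → 10 → 11 → 12 → 13 → 14 → 15 → 16 → 17 → 18 → 19 → 20 → 21

Answer: 21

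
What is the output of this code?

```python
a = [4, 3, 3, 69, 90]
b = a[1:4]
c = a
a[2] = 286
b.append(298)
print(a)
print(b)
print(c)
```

Key concept: slice vs alias.
Step by step:
`a = [4, 3, 3, 69, 90]` → a = [4, 3, 3, 69, 90]
`b = a[1:4]` → b = [3, 3, 69]
`c = a` → c = [4, 3, 3, 69, 90] (same object as a)
`a[2] = 286` → a = [4, 3, 286, 69, 90] (same object as c); c = [4, 3, 286, 69, 90] (same object as a)
`b.append(298)` → b = [3, 3, 69, 298]
`print(a)` → prints [4, 3, 286, 69, 90]
`print(b)` → prints [3, 3, 69, 298]
`print(c)` → prints [4, 3, 286, 69, 90]

Answer:
[4, 3, 286, 69, 90]
[3, 3, 69, 298]
[4, 3, 286, 69, 90]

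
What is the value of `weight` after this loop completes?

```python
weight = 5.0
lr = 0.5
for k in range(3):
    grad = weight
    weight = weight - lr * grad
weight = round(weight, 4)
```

Gradient descent: w = 5.0 * (1 - 0.5)^3
`weight` takes the values: 5.0 → 2.5 → 1.25 → 0.625

Answer: 0.625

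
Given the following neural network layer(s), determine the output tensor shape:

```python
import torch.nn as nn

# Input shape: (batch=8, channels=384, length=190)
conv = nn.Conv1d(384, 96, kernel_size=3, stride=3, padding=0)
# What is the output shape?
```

Input: (8, 384, 190) -> Output: (8, 96, 63)

Answer: (8, 96, 63)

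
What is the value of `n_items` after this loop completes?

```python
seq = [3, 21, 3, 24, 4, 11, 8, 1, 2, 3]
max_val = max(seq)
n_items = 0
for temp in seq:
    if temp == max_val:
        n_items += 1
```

Count of max value 24 in [3, 21, 3, 24, 4, 11, 8, 1, 2, 3]
`n_items` takes the values: 0 → 1

Answer: 1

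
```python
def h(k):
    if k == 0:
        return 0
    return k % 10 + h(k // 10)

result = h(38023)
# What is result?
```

Sum of digits of 38023: 3 + 2 + 0 + 8 + 3 = 16

Answer: 16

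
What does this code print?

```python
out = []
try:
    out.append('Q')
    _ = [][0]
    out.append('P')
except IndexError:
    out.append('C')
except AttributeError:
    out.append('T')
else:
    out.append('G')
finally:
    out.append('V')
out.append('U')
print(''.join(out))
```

Execution trace: 'Q' (try body) → 'C' (except IndexError) → 'V' (finally) → 'U' (after the try/except). Output: QCVU

Answer: QCVU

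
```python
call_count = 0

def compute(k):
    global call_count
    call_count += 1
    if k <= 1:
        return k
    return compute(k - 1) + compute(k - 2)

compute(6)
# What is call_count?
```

Calls(k) = 1 + Calls(k-1) + Calls(k-2); Calls(0)=Calls(1)=1. For k=6 this gives 25.

Answer: 25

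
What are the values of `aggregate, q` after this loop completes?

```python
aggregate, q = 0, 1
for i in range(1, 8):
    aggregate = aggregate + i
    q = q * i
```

Sum and factorial of 1 to 7
`aggregate, q` takes the values: (0, 1) → (1, 1) → (3, 1) → (3, 2) → (6, 2) → (6, 6) → (10, 6) → (10, 24) → (15, 24) → (15, 120) → (21, 120) → (21, 720) → (28, 720) → (28, 5040)

Answer: 28, 5040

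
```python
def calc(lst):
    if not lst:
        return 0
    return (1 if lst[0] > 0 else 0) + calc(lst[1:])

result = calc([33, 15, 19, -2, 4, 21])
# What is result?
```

Count of positive elements in [33, 15, 19, -2, 4, 21] = 5

Answer: 5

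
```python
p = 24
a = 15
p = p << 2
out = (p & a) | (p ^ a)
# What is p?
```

Trace:
`p = 24` → p = 24
`a = 15` → a = 15
`p = p << 2` → p = 96
`out = (p & a) | (p ^ a)` → out = 111
So p = 96

Answer: 96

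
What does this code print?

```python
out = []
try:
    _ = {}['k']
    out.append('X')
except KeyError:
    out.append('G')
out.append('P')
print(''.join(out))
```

Execution trace: 'G' (except KeyError) → 'P' (after the try/except). Output: GP

Answer: GP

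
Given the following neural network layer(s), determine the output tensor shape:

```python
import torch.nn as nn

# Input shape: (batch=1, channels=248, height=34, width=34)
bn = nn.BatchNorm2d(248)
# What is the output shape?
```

Input: (1, 248, 34, 34) -> Output: (1, 248, 34, 34)

Answer: (1, 248, 34, 34)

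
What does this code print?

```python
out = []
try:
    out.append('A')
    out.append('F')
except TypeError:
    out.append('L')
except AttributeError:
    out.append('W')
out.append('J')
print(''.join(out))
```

Execution trace: 'A' (try body) → 'F' (try body, no exception) → 'J' (after the try/except). Output: AFJ

Answer: AFJ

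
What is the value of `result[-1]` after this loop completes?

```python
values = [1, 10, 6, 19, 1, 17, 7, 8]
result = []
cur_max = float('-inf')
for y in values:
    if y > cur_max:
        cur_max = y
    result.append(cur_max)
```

Running max ends at 19
`result` takes the values: [] → [1] → [1, 10] → [1, 10, 10] → [1, 10, 10, 19] → [1, 10, 10, 19, 19] → [1, 10, 10, 19, 19, 19] → [1, 10, 10, 19, 19, 19, 19] → [1, 10, 10, 19, 19, 19, 19, 19]
So `result[-1]` = 19

Answer: 19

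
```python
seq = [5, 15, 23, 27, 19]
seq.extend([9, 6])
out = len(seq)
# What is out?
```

Trace:
`seq = [5, 15, 23, 27, 19]` → seq = [5, 15, 23, 27, 19]
`seq.extend([9, 6])` → seq = [5, 15, 23, 27, 19, 9, 6]
`out = len(seq)` → out = 7
So out = 7

Answer: 7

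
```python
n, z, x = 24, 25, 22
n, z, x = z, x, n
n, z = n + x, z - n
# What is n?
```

Trace:
`n, z, x = 24, 25, 22` → n = 24; z = 25; x = 22
`n, z, x = z, x, n` → n = 25; z = 22; x = 24
`n, z = n + x, z - n` → n = 49; z = -3
So n = 49

Answer: 49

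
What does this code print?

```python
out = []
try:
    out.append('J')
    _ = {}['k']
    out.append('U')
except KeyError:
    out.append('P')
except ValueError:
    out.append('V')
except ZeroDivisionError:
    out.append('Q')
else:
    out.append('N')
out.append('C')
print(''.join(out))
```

Execution trace: 'J' (try body) → 'P' (except KeyError) → 'C' (after the try/except). Output: JPC

Answer: JPC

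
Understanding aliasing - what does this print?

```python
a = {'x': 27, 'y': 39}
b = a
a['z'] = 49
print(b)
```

Key concept: dict aliasing.
Step by step:
`a = {'x': 27, 'y': 39}` → a = {'x': 27, 'y': 39}
`b = a` → b = {'x': 27, 'y': 39} (same object as a)
`a['z'] = 49` → a = {'x': 27, 'y': 39, 'z': 49} (same object as b); b = {'x': 27, 'y': 39, 'z': 49} (same object as a)
`print(b)` → prints {'x': 27, 'y': 39, 'z': 49}

Answer: {'x': 27, 'y': 39, 'z': 49}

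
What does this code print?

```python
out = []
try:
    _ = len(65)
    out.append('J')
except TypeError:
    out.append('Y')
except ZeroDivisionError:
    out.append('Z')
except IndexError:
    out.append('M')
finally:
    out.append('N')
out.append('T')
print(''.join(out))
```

Execution trace: 'Y' (except TypeError) → 'N' (finally) → 'T' (after the try/except). Output: YNT

Answer: YNT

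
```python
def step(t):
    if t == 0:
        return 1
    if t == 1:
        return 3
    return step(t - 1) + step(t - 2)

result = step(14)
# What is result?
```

Build up from base cases: step(0)=1, step(1)=3, step(2)=4, step(3)=7, step(4)=11, step(5)=18, step(6)=29, ..., step(14)=1364

Answer: 1364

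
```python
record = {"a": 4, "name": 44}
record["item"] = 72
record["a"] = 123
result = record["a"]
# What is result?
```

Trace:
`record = {"a": 4, "name": 44}` → record = {'a': 4, 'name': 44}
`record["item"] = 72` → record = {'a': 4, 'name': 44, 'item': 72}
`record["a"] = 123` → record = {'a': 123, 'name': 44, 'item': 72}
`result = record["a"]` → result = 123
So result = 123

Answer: 123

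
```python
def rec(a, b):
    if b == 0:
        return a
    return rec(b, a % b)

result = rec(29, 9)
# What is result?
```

rec(29, 9) -> rec(9, 2) -> rec(2, 1) -> rec(1, 0) -> 1

Answer: 1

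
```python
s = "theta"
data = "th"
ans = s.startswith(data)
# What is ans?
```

Trace:
`s = "theta"` → s = 'theta'
`data = "th"` → data = 'th'
`ans = s.startswith(data)` → ans = True
So ans = True

Answer: True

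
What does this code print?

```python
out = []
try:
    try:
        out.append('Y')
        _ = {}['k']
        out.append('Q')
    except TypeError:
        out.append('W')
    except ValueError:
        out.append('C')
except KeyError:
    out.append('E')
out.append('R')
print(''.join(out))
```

Execution trace: 'Y' (try body) → 'E' (outer except KeyError) → 'R' (after the try/except). Output: YER

Answer: YER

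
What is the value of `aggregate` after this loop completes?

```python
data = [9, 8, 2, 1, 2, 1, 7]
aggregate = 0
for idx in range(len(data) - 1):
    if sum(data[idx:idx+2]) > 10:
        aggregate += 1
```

Count windows with sum > 10
`aggregate` takes the values: 0 → 1

Answer: 1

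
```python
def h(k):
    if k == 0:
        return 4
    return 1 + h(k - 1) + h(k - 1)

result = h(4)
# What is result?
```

h(k) = 1 + 2·h(k-1), h(0)=4. Closed form: (4+1)·2^4 - 1 = 79.

Answer: 79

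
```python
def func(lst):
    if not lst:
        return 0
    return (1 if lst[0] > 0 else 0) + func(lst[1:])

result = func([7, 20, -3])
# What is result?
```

Count of positive elements in [7, 20, -3] = 2

Answer: 2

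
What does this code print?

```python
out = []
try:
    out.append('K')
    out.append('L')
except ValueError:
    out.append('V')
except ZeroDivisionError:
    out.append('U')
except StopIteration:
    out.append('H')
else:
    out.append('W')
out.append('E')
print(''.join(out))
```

Execution trace: 'K' (try body) → 'L' (try body, no exception) → 'W' (else) → 'E' (after the try/except). Output: KLWE

Answer: KLWE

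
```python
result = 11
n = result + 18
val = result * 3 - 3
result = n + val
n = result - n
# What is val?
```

Trace:
`result = 11` → result = 11
`n = result + 18` → n = 29
`val = result * 3 - 3` → val = 30
`result = n + val` → result = 59
`n = result - n` → n = 30
So val = 30

Answer: 30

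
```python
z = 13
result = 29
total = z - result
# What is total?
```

Trace:
`z = 13` → z = 13
`result = 29` → result = 29
`total = z - result` → total = -16
So total = -16

Answer: -16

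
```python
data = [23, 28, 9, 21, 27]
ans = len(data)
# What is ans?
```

Trace:
`data = [23, 28, 9, 21, 27]` → data = [23, 28, 9, 21, 27]
`ans = len(data)` → ans = 5
So ans = 5

Answer: 5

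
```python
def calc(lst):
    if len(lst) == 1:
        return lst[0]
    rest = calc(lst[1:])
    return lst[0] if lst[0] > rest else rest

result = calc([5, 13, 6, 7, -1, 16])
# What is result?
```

Recursive max over [5, 13, 6, 7, -1, 16] = 16

Answer: 16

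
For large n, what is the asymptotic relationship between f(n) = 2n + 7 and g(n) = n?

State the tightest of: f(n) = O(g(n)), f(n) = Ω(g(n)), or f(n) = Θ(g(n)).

2n + 7 vs n: f(n) = Θ(g(n)) — they are asymptotically equivalent (constant factors don't affect Θ).

Answer: f(n) = Θ(g(n)) — they are asymptotically equivalent (constant factors don't affect Θ).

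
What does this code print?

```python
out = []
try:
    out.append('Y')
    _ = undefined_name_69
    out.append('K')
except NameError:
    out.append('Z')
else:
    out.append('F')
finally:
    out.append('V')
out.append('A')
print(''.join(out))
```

Execution trace: 'Y' (try body) → 'Z' (except NameError) → 'V' (finally) → 'A' (after the try/except). Output: YZVA

Answer: YZVA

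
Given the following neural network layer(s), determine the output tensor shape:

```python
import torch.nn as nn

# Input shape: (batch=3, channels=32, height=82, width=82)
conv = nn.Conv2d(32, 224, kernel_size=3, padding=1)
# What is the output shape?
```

Input: (3, 32, 82, 82) -> Output: (3, 224, 82, 82)

Answer: (3, 224, 82, 82)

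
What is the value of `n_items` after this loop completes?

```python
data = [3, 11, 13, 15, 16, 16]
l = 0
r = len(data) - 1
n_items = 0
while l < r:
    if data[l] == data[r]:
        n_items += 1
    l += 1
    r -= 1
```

Count matching pairs from ends
`n_items` takes the values: 0

Answer: 0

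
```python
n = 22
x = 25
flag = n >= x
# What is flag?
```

Trace:
`n = 22` → n = 22
`x = 25` → x = 25
`flag = n >= x` → flag = False
So flag = False

Answer: False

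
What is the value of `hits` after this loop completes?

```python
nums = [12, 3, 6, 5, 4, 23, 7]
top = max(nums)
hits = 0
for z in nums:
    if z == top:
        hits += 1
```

Count of max value 23 in [12, 3, 6, 5, 4, 23, 7]
`hits` takes the values: 0 → 1

Answer: 1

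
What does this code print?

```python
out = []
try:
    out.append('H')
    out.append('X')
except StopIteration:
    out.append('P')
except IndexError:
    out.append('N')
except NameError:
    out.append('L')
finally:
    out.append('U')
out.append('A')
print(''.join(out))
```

Execution trace: 'H' (try body) → 'X' (try body, no exception) → 'U' (finally) → 'A' (after the try/except). Output: HXUA

Answer: HXUA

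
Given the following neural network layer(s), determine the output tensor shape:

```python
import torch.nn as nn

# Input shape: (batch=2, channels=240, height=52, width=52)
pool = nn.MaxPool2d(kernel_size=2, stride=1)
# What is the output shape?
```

Input: (2, 240, 52, 52) -> Output: (2, 240, 51, 51)

Answer: (2, 240, 51, 51)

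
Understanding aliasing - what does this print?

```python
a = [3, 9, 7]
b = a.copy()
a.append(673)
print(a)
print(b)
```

Key concept: list.copy() creates independent copy.
Step by step:
`a = [3, 9, 7]` → a = [3, 9, 7]
`b = a.copy()` → b = [3, 9, 7]
`a.append(673)` → a = [3, 9, 7, 673]
`print(a)` → prints [3, 9, 7, 673]
`print(b)` → prints [3, 9, 7]

Answer:
[3, 9, 7, 673]
[3, 9, 7]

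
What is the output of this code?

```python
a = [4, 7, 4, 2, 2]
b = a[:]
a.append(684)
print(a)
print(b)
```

Key concept: slice [:] creates copy.
Step by step:
`a = [4, 7, 4, 2, 2]` → a = [4, 7, 4, 2, 2]
`b = a[:]` → b = [4, 7, 4, 2, 2]
`a.append(684)` → a = [4, 7, 4, 2, 2, 684]
`print(a)` → prints [4, 7, 4, 2, 2, 684]
`print(b)` → prints [4, 7, 4, 2, 2]

Answer:
[4, 7, 4, 2, 2, 684]
[4, 7, 4, 2, 2]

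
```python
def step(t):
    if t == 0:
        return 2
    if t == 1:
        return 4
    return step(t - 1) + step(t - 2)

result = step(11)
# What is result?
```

Build up from base cases: step(0)=2, step(1)=4, step(2)=6, step(3)=10, step(4)=16, step(5)=26, step(6)=42, ..., step(11)=466

Answer: 466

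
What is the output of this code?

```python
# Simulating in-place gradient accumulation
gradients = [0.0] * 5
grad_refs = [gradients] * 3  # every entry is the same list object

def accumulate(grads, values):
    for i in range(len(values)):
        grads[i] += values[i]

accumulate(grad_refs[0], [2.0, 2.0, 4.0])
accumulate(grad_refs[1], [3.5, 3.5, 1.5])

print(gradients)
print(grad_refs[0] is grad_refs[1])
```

Key concept: gradient accumulation aliasing.
Step by step:
`gradients = [0.0] * 5` → gradients = [0.0, 0.0, 0.0, 0.0, 0.0]
`grad_refs = [gradients] * 3` → grad_refs = [[0.0, 0.0, 0.0, 0.0, 0.0], [0.0, 0.0, 0.0, 0.0, 0.0], [0.0, 0.0, 0.0, 0.0, 0.0]]
`accumulate(grad_refs[0], [2.0, 2.0, 4.0])` → gradients = [2.0, 2.0, 4.0, 0.0, 0.0]; grad_refs = [[2.0, 2.0, 4.0, 0.0, 0.0], [2.0, 2.0, 4.0, 0.0, 0.0], [2.0, 2.0, 4.0, 0.0, 0.0]]
`accumulate(grad_refs[1], [3.5, 3.5, 1.5])` → gradients = [5.5, 5.5, 5.5, 0.0, 0.0]; grad_refs = [[5.5, 5.5, 5.5, 0.0, 0.0], [5.5, 5.5, 5.5, 0.0, 0.0], [5.5, 5.5, 5.5, 0.0, 0.0]]
`print(gradients)` → prints [5.5, 5.5, 5.5, 0.0, 0.0]
`print(grad_refs[0] is grad_refs[1])` → prints True

Answer:
[5.5, 5.5, 5.5, 0.0, 0.0]
True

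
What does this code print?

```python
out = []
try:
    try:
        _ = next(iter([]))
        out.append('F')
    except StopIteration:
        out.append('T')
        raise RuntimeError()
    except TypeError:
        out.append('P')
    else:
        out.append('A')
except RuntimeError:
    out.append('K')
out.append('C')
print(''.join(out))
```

Execution trace: 'T' (inner except StopIteration) → 'K' (outer except RuntimeError) → 'C' (after the try/except). Output: TKC

Answer: TKC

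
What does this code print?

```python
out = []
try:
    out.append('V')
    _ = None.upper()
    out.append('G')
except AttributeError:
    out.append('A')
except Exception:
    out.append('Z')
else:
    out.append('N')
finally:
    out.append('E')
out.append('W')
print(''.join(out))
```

Execution trace: 'V' (try body) → 'A' (except AttributeError) → 'E' (finally) → 'W' (after the try/except). Output: VAEW

Answer: VAEW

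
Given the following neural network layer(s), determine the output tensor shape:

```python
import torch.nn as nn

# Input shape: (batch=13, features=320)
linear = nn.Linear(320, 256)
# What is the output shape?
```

Input: (13, 320) -> Output: (13, 256)

Answer: (13, 256)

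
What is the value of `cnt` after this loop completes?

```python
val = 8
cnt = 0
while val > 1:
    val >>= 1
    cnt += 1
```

Count right shifts until 1
`cnt` takes the values: 0 → 1 → 2 → 3

Answer: 3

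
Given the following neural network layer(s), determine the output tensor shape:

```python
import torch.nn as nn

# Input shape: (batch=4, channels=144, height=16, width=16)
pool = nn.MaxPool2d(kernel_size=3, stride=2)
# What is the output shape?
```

Input: (4, 144, 16, 16) -> Output: (4, 144, 7, 7)

Answer: (4, 144, 7, 7)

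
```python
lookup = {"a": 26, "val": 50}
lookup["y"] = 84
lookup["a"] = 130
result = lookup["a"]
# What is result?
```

Trace:
`lookup = {"a": 26, "val": 50}` → lookup = {'a': 26, 'val': 50}
`lookup["y"] = 84` → lookup = {'a': 26, 'val': 50, 'y': 84}
`lookup["a"] = 130` → lookup = {'a': 130, 'val': 50, 'y': 84}
`result = lookup["a"]` → result = 130
So result = 130

Answer: 130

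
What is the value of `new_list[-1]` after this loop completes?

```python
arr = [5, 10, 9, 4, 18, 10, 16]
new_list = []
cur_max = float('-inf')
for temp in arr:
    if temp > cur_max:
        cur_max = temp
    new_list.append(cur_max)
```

Running max ends at 18
`new_list` takes the values: [] → [5] → [5, 10] → [5, 10, 10] → [5, 10, 10, 10] → [5, 10, 10, 10, 18] → [5, 10, 10, 10, 18, 18] → [5, 10, 10, 10, 18, 18, 18]
So `new_list[-1]` = 18

Answer: 18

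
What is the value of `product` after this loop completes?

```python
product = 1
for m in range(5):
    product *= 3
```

3^5 = 243
`product` takes the values: 1 → 3 → 9 → 27 → 81 → 243

Answer: 243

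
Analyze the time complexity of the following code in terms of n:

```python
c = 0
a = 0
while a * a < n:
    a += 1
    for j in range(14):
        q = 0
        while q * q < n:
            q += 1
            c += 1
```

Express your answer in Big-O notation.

Each loop level contributes: √n × 1 × √n. Multiplying the contributions gives O(n).

Answer: O(n)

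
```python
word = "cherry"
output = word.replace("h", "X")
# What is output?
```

Trace:
`word = "cherry"` → word = 'cherry'
`output = word.replace("h", "X")` → output = 'cXerry'
So output = 'cXerry'

Answer: 'cXerry'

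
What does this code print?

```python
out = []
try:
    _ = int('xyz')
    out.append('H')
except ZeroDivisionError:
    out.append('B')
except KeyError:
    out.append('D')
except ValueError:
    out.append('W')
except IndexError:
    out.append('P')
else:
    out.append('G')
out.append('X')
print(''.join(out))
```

Execution trace: 'W' (except ValueError) → 'X' (after the try/except). Output: WX

Answer: WX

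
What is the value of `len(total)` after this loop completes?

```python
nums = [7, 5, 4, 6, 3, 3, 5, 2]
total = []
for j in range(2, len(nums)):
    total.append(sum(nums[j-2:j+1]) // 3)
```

Number of 3-element averages
`total` takes the values: [] → [5] → [5, 5] → [5, 5, 4] → [5, 5, 4, 4] → [5, 5, 4, 4, 3] → [5, 5, 4, 4, 3, 3]
So `len(total)` = 6

Answer: 6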